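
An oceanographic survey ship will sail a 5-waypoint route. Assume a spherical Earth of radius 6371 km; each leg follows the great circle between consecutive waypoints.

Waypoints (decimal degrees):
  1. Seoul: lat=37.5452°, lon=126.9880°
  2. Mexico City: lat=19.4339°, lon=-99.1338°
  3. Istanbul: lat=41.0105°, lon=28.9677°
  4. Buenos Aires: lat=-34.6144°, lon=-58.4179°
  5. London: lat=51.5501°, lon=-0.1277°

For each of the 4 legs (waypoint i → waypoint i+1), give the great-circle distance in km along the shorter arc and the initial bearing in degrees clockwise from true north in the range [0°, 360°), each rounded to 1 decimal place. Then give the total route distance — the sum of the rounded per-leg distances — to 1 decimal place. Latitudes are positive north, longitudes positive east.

Leg 1: φ1=0.6552874, φ2=0.3391855, Δφ=-0.3161018, Δλ=-3.9465699 rad; a=sin²(Δφ/2)+cosφ1·cosφ2·sin²(Δλ/2)=0.6577482720; c=2·atan2(√a, √(1-a))=1.891776204; dist=6371·c=12052.506 ≈ 12052.5 km; running total=12052.5 km
Leg 1 bearing: y=sinΔλ·cosφ2=0.67974715, x=cosφ1·sinφ2-sinφ1·cosφ2·cosΔλ=0.66212215; θ=atan2(y, x)=45.7525° ≈ 45.8°
Leg 2: φ1=0.3391855, φ2=0.7157683, Δφ=0.3765827, Δλ=2.2357930 rad; a=sin²(Δφ/2)+cosφ1·cosφ2·sin²(Δλ/2)=0.6103831660; c=2·atan2(√a, √(1-a))=1.793396446; dist=6371·c=11425.729 ≈ 11425.7 km; running total=23478.2 km
Leg 2 bearing: y=sinΔλ·cosφ2=0.59380059, x=cosφ1·sinφ2-sinφ1·cosφ2·cosΔλ=0.77373322; θ=atan2(y, x)=37.5044° ≈ 37.5°
Leg 3: φ1=0.7157683, φ2=-0.6041352, Δφ=-1.3199035, Δλ=-1.5251664 rad; a=sin²(Δφ/2)+cosφ1·cosφ2·sin²(Δλ/2)=0.6722129727; c=2·atan2(√a, √(1-a))=1.922423575; dist=6371·c=12247.761 ≈ 12247.8 km; running total=35726.0 km
Leg 3 bearing: y=sinΔλ·cosφ2=-0.82213700, x=cosφ1·sinφ2-sinφ1·cosφ2·cosΔλ=-0.45327863; θ=atan2(y, x)=-118.8698° <0 so +360° → 241.1302° ≈ 241.1°
Leg 4: φ1=-0.6041352, φ2=0.8997190, Δφ=1.5038542, Δλ=1.0173559 rad; a=sin²(Δφ/2)+cosφ1·cosφ2·sin²(Δλ/2)=0.5879395403; c=2·atan2(√a, √(1-a))=1.747595025; dist=6371·c=11133.928 ≈ 11133.9 km; running total=46859.9 km
Leg 4 bearing: y=sinΔλ·cosφ2=0.52900404, x=cosφ1·sinφ2-sinφ1·cosφ2·cosΔλ=0.83019351; θ=atan2(y, x)=32.5055° ≈ 32.5°

Leg 1: dist=12052.5 km, bearing=45.8°
Leg 2: dist=11425.7 km, bearing=37.5°
Leg 3: dist=12247.8 km, bearing=241.1°
Leg 4: dist=11133.9 km, bearing=32.5°
Total: 46859.9 km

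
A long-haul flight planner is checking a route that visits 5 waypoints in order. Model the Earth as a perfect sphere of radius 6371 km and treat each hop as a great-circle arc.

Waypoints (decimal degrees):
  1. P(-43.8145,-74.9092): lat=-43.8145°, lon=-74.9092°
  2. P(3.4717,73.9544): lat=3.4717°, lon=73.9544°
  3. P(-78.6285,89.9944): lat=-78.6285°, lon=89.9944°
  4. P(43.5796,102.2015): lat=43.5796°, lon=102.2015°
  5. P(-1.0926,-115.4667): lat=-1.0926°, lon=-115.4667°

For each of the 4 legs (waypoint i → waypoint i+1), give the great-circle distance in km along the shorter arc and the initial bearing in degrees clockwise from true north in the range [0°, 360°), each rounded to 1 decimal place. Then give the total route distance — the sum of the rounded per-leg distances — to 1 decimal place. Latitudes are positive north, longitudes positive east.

Leg 1: dist=14586.5 km, bearing=136.7°
Leg 2: dist=9178.4 km, bearing=176.9°
Leg 3: dist=13613.3 km, bearing=10.5°
Leg 4: dist=14000.2 km, bearing=49.0°
Total: 51378.4 km

Leg 1: φ1=-0.7647073, φ2=0.0605926, Δφ=0.8252999, Δλ=2.5981600 rad; a=sin²(Δφ/2)+cosφ1·cosφ2·sin²(Δλ/2)=0.8292116488; c=2·atan2(√a, √(1-a))=2.289518289; dist=6371·c=14586.521 ≈ 14586.5 km; running total=14586.5 km
Leg 1 bearing: y=sinΔλ·cosφ2=0.51612829, x=cosφ1·sinφ2-sinφ1·cosφ2·cosΔλ=-0.54780503; θ=atan2(y, x)=136.7054° ≈ 136.7°
Leg 2: φ1=0.0605926, φ2=-1.3723262, Δφ=-1.4329188, Δλ=0.2799508 rad; a=sin²(Δφ/2)+cosφ1·cosφ2·sin²(Δλ/2)=0.4351104164; c=2·atan2(√a, √(1-a))=1.440650067; dist=6371·c=9178.382 ≈ 9178.4 km; running total=23764.9 km
Leg 2 bearing: y=sinΔλ·cosφ2=0.05447964, x=cosφ1·sinφ2-sinφ1·cosφ2·cosΔλ=-0.99004512; θ=atan2(y, x)=176.8503° ≈ 176.9°
Leg 3: φ1=-1.3723262, φ2=0.7606075, Δφ=2.1329337, Δλ=0.2130541 rad; a=sin²(Δφ/2)+cosφ1·cosφ2·sin²(Δλ/2)=0.7681126996; c=2·atan2(√a, √(1-a))=2.136755172; dist=6371·c=13613.267 ≈ 13613.3 km; running total=37378.2 km
Leg 3 bearing: y=sinΔλ·cosφ2=0.15317509, x=cosφ1·sinφ2-sinφ1·cosφ2·cosΔλ=0.83006007; θ=atan2(y, x)=10.4555° ≈ 10.5°
Leg 4: φ1=0.7606075, φ2=-0.0190695, Δφ=-0.7796770, Δλ=-3.7990268 rad; a=sin²(Δφ/2)+cosφ1·cosφ2·sin²(Δλ/2)=0.7932312730; c=2·atan2(√a, √(1-a))=2.197480872; dist=6371·c=14000.151 ≈ 14000.2 km; running total=51378.4 km
Leg 4 bearing: y=sinΔλ·cosφ2=0.61097670, x=cosφ1·sinφ2-sinφ1·cosφ2·cosΔλ=0.53176043; θ=atan2(y, x)=48.9655° ≈ 49.0°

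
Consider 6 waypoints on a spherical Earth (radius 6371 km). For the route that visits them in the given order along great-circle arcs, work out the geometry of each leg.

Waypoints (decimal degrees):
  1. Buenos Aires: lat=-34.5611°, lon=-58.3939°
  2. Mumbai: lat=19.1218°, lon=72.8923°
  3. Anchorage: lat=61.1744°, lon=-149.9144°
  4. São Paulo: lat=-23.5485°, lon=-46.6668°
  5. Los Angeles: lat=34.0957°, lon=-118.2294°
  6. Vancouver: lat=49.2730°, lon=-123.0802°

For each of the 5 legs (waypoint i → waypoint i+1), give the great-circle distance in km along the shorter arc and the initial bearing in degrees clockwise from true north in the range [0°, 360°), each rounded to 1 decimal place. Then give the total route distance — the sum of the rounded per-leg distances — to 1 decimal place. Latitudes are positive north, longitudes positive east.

Leg 1: dist=14940.7 km, bearing=96.7°
Leg 2: dist=10308.5 km, bearing=19.1°
Leg 3: dist=12990.6 km, bearing=90.6°
Leg 4: dist=9904.8 km, bearing=308.2°
Leg 5: dist=1734.1 km, bearing=348.2°
Total: 49878.7 km

Leg 1: φ1=-0.6032050, φ2=0.3337384, Δφ=0.9369434, Δλ=2.2913765 rad; a=sin²(Δφ/2)+cosφ1·cosφ2·sin²(Δλ/2)=0.8496125898; c=2·atan2(√a, √(1-a))=2.345109434; dist=6371·c=14940.692 ≈ 14940.7 km; running total=14940.7 km
Leg 1 bearing: y=sinΔλ·cosφ2=0.70996281, x=cosφ1·sinφ2-sinφ1·cosφ2·cosΔλ=-0.08388653; θ=atan2(y, x)=96.7386° ≈ 96.7°
Leg 2: φ1=0.3337384, φ2=1.0676947, Δφ=0.7339563, Δλ=-3.8887105 rad; a=sin²(Δφ/2)+cosφ1·cosφ2·sin²(Δλ/2)=0.5236105988; c=2·atan2(√a, √(1-a))=1.618035091; dist=6371·c=10308.502 ≈ 10308.5 km; running total=25249.2 km
Leg 2 bearing: y=sinΔλ·cosφ2=0.32763070, x=cosφ1·sinφ2-sinφ1·cosφ2·cosΔλ=0.94362507; θ=atan2(y, x)=19.1472° ≈ 19.1°
Leg 3: φ1=1.0676947, φ2=-0.4109989, Δφ=-1.4786936, Δλ=1.8020106 rad; a=sin²(Δφ/2)+cosφ1·cosφ2·sin²(Δλ/2)=0.7256537801; c=2·atan2(√a, √(1-a))=2.039026393; dist=6371·c=12990.637 ≈ 12990.6 km; running total=38239.8 km
Leg 3 bearing: y=sinΔλ·cosφ2=0.89232719, x=cosφ1·sinφ2-sinφ1·cosφ2·cosΔλ=-0.00858363; θ=atan2(y, x)=90.5511° ≈ 90.6°
Leg 4: φ1=-0.4109989, φ2=0.5950822, Δφ=1.0060811, Δλ=-1.2490030 rad; a=sin²(Δφ/2)+cosφ1·cosφ2·sin²(Δλ/2)=0.4919363319; c=2·atan2(√a, √(1-a))=1.554668291; dist=6371·c=9904.792 ≈ 9904.8 km; running total=48144.6 km
Leg 4 bearing: y=sinΔλ·cosφ2=-0.78559572, x=cosφ1·sinφ2-sinφ1·cosφ2·cosΔλ=0.61852993; θ=atan2(y, x)=-51.7853° <0 so +360° → 308.2147° ≈ 308.2°
Leg 5: φ1=0.5950822, φ2=0.8599761, Δφ=0.2648939, Δλ=-0.0846624 rad; a=sin²(Δφ/2)+cosφ1·cosφ2·sin²(Δλ/2)=0.0184074550; c=2·atan2(√a, √(1-a))=0.272187596; dist=6371·c=1734.107 ≈ 1734.1 km; running total=49878.7 km
Leg 5 bearing: y=sinΔλ·cosφ2=-0.05517251, x=cosφ1·sinφ2-sinφ1·cosφ2·cosΔλ=0.26311685; θ=atan2(y, x)=-11.8427° <0 so +360° → 348.1573° ≈ 348.2°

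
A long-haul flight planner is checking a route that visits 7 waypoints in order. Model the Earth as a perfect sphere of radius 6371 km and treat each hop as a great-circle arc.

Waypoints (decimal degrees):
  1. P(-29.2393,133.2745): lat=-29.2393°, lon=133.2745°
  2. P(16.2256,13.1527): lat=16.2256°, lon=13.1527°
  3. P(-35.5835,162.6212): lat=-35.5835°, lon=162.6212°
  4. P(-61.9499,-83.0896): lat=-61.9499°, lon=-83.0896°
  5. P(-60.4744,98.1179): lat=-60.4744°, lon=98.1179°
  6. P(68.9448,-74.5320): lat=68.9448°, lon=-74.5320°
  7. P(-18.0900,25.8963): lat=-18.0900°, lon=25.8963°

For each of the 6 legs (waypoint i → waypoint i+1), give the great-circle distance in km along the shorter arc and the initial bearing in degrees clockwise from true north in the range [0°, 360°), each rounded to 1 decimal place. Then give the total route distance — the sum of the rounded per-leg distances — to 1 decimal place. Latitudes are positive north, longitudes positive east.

Leg 1: φ1=-0.5103221, φ2=0.2831901, Δφ=0.7935122, Δλ=-2.0965209 rad; a=sin²(Δφ/2)+cosφ1·cosφ2·sin²(Δλ/2)=0.7784710860; c=2·atan2(√a, √(1-a))=2.161495878; dist=6371·c=13770.890 ≈ 13770.9 km; running total=13770.9 km
Leg 1 bearing: y=sinΔλ·cosφ2=-0.83050824, x=cosφ1·sinφ2-sinφ1·cosφ2·cosΔλ=0.00845430; θ=atan2(y, x)=-89.4168° <0 so +360° → 270.5832° ≈ 270.6°
Leg 2: φ1=0.2831901, φ2=-0.6210492, Δφ=-0.9042394, Δλ=2.6087175 rad; a=sin²(Δφ/2)+cosφ1·cosφ2·sin²(Δλ/2)=0.9175990727; c=2·atan2(√a, √(1-a))=2.559289311; dist=6371·c=16305.232 ≈ 16305.2 km; running total=30076.1 km
Leg 2 bearing: y=sinΔλ·cosφ2=0.41315008, x=cosφ1·sinφ2-sinφ1·cosφ2·cosΔλ=-0.36297530; θ=atan2(y, x)=131.3011° ≈ 131.3°
Leg 3: φ1=-0.6210492, φ2=-1.0812297, Δφ=-0.4601805, Δλ=-4.2884625 rad; a=sin²(Δφ/2)+cosφ1·cosφ2·sin²(Δλ/2)=0.3218865941; c=2·atan2(√a, √(1-a))=1.206569646; dist=6371·c=7687.055 ≈ 7687.1 km; running total=37763.2 km
Leg 3 bearing: y=sinΔλ·cosφ2=0.42861788, x=cosφ1·sinφ2-sinφ1·cosφ2·cosΔλ=-0.83029463; θ=atan2(y, x)=152.6961° ≈ 152.7°
Leg 4: φ1=-1.0812297, φ2=-1.0554774, Δφ=0.0257523, Δλ=3.1626675 rad; a=sin²(Δφ/2)+cosφ1·cosφ2·sin²(Δλ/2)=0.2318818495; c=2·atan2(√a, √(1-a))=1.004824566; dist=6371·c=6401.737 ≈ 6401.7 km; running total=44164.9 km
Leg 4 bearing: y=sinΔλ·cosφ2=-0.01038518, x=cosφ1·sinφ2-sinφ1·cosφ2·cosΔλ=-0.84400402; θ=atan2(y, x)=-179.2950° <0 so +360° → 180.7050° ≈ 180.7°
Leg 5: φ1=-1.0554774, φ2=1.2033138, Δφ=2.2587912, Δλ=-3.0133092 rad; a=sin²(Δφ/2)+cosφ1·cosφ2·sin²(Δλ/2)=0.9938186269; c=2·atan2(√a, √(1-a))=2.984186787; dist=6371·c=19012.254 ≈ 19012.3 km; running total=63177.2 km
Leg 5 bearing: y=sinΔλ·cosφ2=-0.04596173, x=cosφ1·sinφ2-sinφ1·cosφ2·cosΔλ=0.14986719; θ=atan2(y, x)=-17.0499° <0 so +360° → 342.9501° ≈ 343.0°
Leg 6: φ1=1.2033138, φ2=-0.3157301, Δφ=-1.5190438, Δλ=1.7528045 rad; a=sin²(Δφ/2)+cosφ1·cosφ2·sin²(Δλ/2)=0.6757969779; c=2·atan2(√a, √(1-a))=1.930069554; dist=6371·c=12296.473 ≈ 12296.5 km; running total=75473.7 km
Leg 6 bearing: y=sinΔλ·cosφ2=0.93486860, x=cosφ1·sinφ2-sinφ1·cosφ2·cosΔλ=0.04901411; θ=atan2(y, x)=86.9988° ≈ 87.0°

Leg 1: dist=13770.9 km, bearing=270.6°
Leg 2: dist=16305.2 km, bearing=131.3°
Leg 3: dist=7687.1 km, bearing=152.7°
Leg 4: dist=6401.7 km, bearing=180.7°
Leg 5: dist=19012.3 km, bearing=343.0°
Leg 6: dist=12296.5 km, bearing=87.0°
Total: 75473.7 km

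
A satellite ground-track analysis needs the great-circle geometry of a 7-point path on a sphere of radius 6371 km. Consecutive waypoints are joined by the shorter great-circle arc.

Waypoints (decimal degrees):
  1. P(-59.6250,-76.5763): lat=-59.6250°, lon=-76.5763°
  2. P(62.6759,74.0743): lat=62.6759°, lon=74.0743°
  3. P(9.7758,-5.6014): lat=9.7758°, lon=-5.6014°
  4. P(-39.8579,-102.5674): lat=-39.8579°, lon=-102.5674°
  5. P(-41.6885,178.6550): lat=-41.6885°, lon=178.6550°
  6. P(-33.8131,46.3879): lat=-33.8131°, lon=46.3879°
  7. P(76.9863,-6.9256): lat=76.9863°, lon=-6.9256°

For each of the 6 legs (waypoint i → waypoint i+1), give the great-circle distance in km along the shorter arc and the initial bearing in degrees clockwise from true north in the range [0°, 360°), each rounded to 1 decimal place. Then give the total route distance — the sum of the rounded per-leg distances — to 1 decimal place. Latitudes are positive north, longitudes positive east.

Leg 1: dist=18419.2 km, bearing=65.2°
Leg 2: dist=8516.4 km, bearing=265.3°
Leg 3: dist=11294.1 km, bearing=231.1°
Leg 4: dist=6389.9 km, bearing=240.3°
Leg 5: dist=10308.4 km, bearing=218.0°
Leg 6: dist=12842.3 km, bearing=348.5°
Total: 67770.3 km

Leg 1: φ1=-1.0406526, φ2=1.0939008, Δφ=2.1345534, Δλ=2.6293490 rad; a=sin²(Δφ/2)+cosφ1·cosφ2·sin²(Δλ/2)=0.9843954124; c=2·atan2(√a, √(1-a))=2.891101634; dist=6371·c=18419.209 ≈ 18419.2 km; running total=18419.2 km
Leg 1 bearing: y=sinΔλ·cosφ2=0.22498299, x=cosφ1·sinφ2-sinφ1·cosφ2·cosΔλ=0.10405282; θ=atan2(y, x)=65.1798° ≈ 65.2°
Leg 2: φ1=1.0939008, φ2=0.1706199, Δφ=-0.9232809, Δλ=-1.3906033 rad; a=sin²(Δφ/2)+cosφ1·cosφ2·sin²(Δλ/2)=0.3840400741; c=2·atan2(√a, √(1-a))=1.336745443; dist=6371·c=8516.405 ≈ 8516.4 km; running total=26935.6 km
Leg 2 bearing: y=sinΔλ·cosφ2=-0.96952392, x=cosφ1·sinφ2-sinφ1·cosφ2·cosΔλ=-0.07897190; θ=atan2(y, x)=-94.6567° <0 so +360° → 265.3433° ≈ 265.3°
Leg 3: φ1=0.1706199, φ2=-0.6956516, Δφ=-0.8662715, Δλ=-1.6923760 rad; a=sin²(Δφ/2)+cosφ1·cosφ2·sin²(Δλ/2)=0.6002827242; c=2·atan2(√a, √(1-a))=1.772731390; dist=6371·c=11294.072 ≈ 11294.1 km; running total=38229.7 km
Leg 3 bearing: y=sinΔλ·cosφ2=-0.76196981, x=cosφ1·sinφ2-sinφ1·cosφ2·cosΔλ=-0.61577229; θ=atan2(y, x)=-128.9428° <0 so +360° → 231.0572° ≈ 231.1°
Leg 4: φ1=-0.6956516, φ2=-0.7276016, Δφ=-0.0319500, Δλ=4.9082568 rad; a=sin²(Δφ/2)+cosφ1·cosφ2·sin²(Δλ/2)=0.2310974501; c=2·atan2(√a, √(1-a))=1.002964850; dist=6371·c=6389.889 ≈ 6389.9 km; running total=44619.6 km
Leg 4 bearing: y=sinΔλ·cosφ2=-0.73249277, x=cosφ1·sinφ2-sinφ1·cosφ2·cosΔλ=-0.41739671; θ=atan2(y, x)=-119.6758° <0 so +360° → 240.3242° ≈ 240.3°
Leg 5: φ1=-0.7276016, φ2=-0.5901499, Δφ=0.1374517, Δλ=-2.3084964 rad; a=sin²(Δφ/2)+cosφ1·cosφ2·sin²(Δλ/2)=0.5236032545; c=2·atan2(√a, √(1-a))=1.618020386; dist=6371·c=10308.408 ≈ 10308.4 km; running total=54928.0 km
Leg 5 bearing: y=sinΔλ·cosφ2=-0.61484885, x=cosφ1·sinφ2-sinφ1·cosφ2·cosΔλ=-0.78723087; θ=atan2(y, x)=-142.0092° <0 so +360° → 217.9908° ≈ 218.0°
Leg 6: φ1=-0.5901499, φ2=1.3436644, Δφ=1.9338143, Δλ=-0.9304961 rad; a=sin²(Δφ/2)+cosφ1·cosφ2·sin²(Δλ/2)=0.7152075801; c=2·atan2(√a, √(1-a))=2.015748998; dist=6371·c=12842.337 ≈ 12842.3 km; running total=67770.3 km
Leg 6 bearing: y=sinΔλ·cosφ2=-0.18057877, x=cosφ1·sinφ2-sinφ1·cosφ2·cosΔλ=0.88438346; θ=atan2(y, x)=-11.5404° <0 so +360° → 348.4596° ≈ 348.5°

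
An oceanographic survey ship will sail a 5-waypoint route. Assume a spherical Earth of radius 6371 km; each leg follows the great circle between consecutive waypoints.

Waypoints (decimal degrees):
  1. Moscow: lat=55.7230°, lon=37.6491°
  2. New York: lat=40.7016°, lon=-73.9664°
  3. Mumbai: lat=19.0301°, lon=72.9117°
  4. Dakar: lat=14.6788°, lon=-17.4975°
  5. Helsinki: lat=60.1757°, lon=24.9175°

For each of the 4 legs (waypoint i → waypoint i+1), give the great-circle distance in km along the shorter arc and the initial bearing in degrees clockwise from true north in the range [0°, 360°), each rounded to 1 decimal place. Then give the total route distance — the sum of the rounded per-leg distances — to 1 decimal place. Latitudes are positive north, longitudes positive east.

Leg 1: φ1=0.9725498, φ2=0.7103769, Δφ=-0.2621729, Δλ=-1.9480580 rad; a=sin²(Δφ/2)+cosφ1·cosφ2·sin²(Δλ/2)=0.3092109938; c=2·atan2(√a, √(1-a))=1.179293447; dist=6371·c=7513.279 ≈ 7513.3 km; running total=7513.3 km
Leg 1 bearing: y=sinΔλ·cosφ2=-0.70480302, x=cosφ1·sinφ2-sinφ1·cosφ2·cosΔλ=0.59803923; θ=atan2(y, x)=-49.6847° <0 so +360° → 310.3153° ≈ 310.3°
Leg 2: φ1=0.7103769, φ2=0.3321379, Δφ=-0.3782390, Δλ=2.5635064 rad; a=sin²(Δφ/2)+cosφ1·cosφ2·sin²(Δλ/2)=0.6937979799; c=2·atan2(√a, √(1-a))=1.968818584; dist=6371·c=12543.343 ≈ 12543.3 km; running total=20056.6 km
Leg 2 bearing: y=sinΔλ·cosφ2=0.51655874, x=cosφ1·sinφ2-sinφ1·cosφ2·cosΔλ=0.76350275; θ=atan2(y, x)=34.0809° ≈ 34.1°
Leg 3: φ1=0.3321379, φ2=0.2561934, Δφ=-0.0759445, Δλ=-1.5779382 rad; a=sin²(Δφ/2)+cosφ1·cosφ2·sin²(Δλ/2)=0.4619531555; c=2·atan2(√a, √(1-a))=1.494629012; dist=6371·c=9522.281 ≈ 9522.3 km; running total=29578.9 km
Leg 3 bearing: y=sinΔλ·cosφ2=-0.96733691, x=cosφ1·sinφ2-sinφ1·cosφ2·cosΔλ=0.24180375; θ=atan2(y, x)=-75.9655° <0 so +360° → 284.0345° ≈ 284.0°
Leg 4: φ1=0.2561934, φ2=1.0502641, Δφ=0.7940707, Δλ=0.7402814 rad; a=sin²(Δφ/2)+cosφ1·cosφ2·sin²(Δλ/2)=0.2124843540; c=2·atan2(√a, √(1-a))=0.958153931; dist=6371·c=6104.399 ≈ 6104.4 km; running total=35683.3 km
Leg 4 bearing: y=sinΔλ·cosφ2=0.33545500, x=cosφ1·sinφ2-sinφ1·cosφ2·cosΔλ=0.74619632; θ=atan2(y, x)=24.2065° ≈ 24.2°

Leg 1: dist=7513.3 km, bearing=310.3°
Leg 2: dist=12543.3 km, bearing=34.1°
Leg 3: dist=9522.3 km, bearing=284.0°
Leg 4: dist=6104.4 km, bearing=24.2°
Total: 35683.3 km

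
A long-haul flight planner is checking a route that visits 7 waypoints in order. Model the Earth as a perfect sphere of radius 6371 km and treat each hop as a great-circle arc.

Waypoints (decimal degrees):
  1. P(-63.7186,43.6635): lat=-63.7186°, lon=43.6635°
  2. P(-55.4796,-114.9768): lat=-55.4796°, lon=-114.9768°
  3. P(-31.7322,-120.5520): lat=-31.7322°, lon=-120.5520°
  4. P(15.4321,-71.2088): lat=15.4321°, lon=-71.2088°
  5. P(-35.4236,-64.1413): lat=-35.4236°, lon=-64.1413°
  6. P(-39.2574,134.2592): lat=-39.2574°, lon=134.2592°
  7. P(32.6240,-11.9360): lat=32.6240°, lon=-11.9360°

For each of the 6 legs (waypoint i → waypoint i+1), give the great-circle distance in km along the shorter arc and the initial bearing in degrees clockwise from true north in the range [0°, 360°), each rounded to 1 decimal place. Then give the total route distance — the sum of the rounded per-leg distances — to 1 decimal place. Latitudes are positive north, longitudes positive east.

Leg 1: dist=6634.4 km, bearing=193.8°
Leg 2: dist=2676.4 km, bearing=348.3°
Leg 3: dist=7426.0 km, bearing=52.7°
Leg 4: dist=5703.8 km, bearing=172.6°
Leg 5: dist=11498.8 km, bearing=194.6°
Leg 6: dist=16903.1 km, bearing=266.9°
Total: 50842.5 km

Leg 1: φ1=-1.1120994, φ2=-0.9683017, Δφ=0.1437977, Δλ=-2.7687956 rad; a=sin²(Δφ/2)+cosφ1·cosφ2·sin²(Δλ/2)=0.2474661998; c=2·atan2(√a, √(1-a))=1.041336039; dist=6371·c=6634.352 ≈ 6634.4 km; running total=6634.4 km
Leg 1 bearing: y=sinΔλ·cosφ2=-0.20640437, x=cosφ1·sinφ2-sinφ1·cosφ2·cosΔλ=-0.83803577; θ=atan2(y, x)=-166.1637° <0 so +360° → 193.8363° ≈ 193.8°
Leg 2: φ1=-0.9683017, φ2=-0.5538314, Δφ=0.4144703, Δλ=-0.0973056 rad; a=sin²(Δφ/2)+cosφ1·cosφ2·sin²(Δλ/2)=0.0434751316; c=2·atan2(√a, √(1-a))=0.420096133; dist=6371·c=2676.432 ≈ 2676.4 km; running total=9310.8 km
Leg 2 bearing: y=sinΔλ·cosφ2=-0.08262940, x=cosφ1·sinφ2-sinφ1·cosφ2·cosΔλ=0.39939024; θ=atan2(y, x)=-11.6889° <0 so +360° → 348.3111° ≈ 348.3°
Leg 3: φ1=-0.5538314, φ2=0.2693410, Δφ=0.8231723, Δλ=0.8612013 rad; a=sin²(Δφ/2)+cosφ1·cosφ2·sin²(Δλ/2)=0.3028990600; c=2·atan2(√a, √(1-a))=1.165597081; dist=6371·c=7426.019 ≈ 7426.0 km; running total=16736.8 km
Leg 3 bearing: y=sinΔλ·cosφ2=0.73127466, x=cosφ1·sinφ2-sinφ1·cosφ2·cosΔλ=0.55663476; θ=atan2(y, x)=52.7222° ≈ 52.7°
Leg 4: φ1=0.2693410, φ2=-0.6182585, Δφ=-0.8875994, Δλ=0.1233511 rad; a=sin²(Δφ/2)+cosφ1·cosφ2·sin²(Δλ/2)=0.1873463726; c=2·atan2(√a, √(1-a))=0.895271131; dist=6371·c=5703.772 ≈ 5703.8 km; running total=22440.6 km
Leg 4 bearing: y=sinΔλ·cosφ2=0.10026280, x=cosφ1·sinφ2-sinφ1·cosφ2·cosΔλ=-0.77391098; θ=atan2(y, x)=172.6183° ≈ 172.6°
Leg 5: φ1=-0.6182585, φ2=-0.6851709, Δφ=-0.0669124, Δλ=3.4627420 rad; a=sin²(Δφ/2)+cosφ1·cosφ2·sin²(Δλ/2)=0.6159665340; c=2·atan2(√a, √(1-a))=1.804860797; dist=6371·c=11498.768 ≈ 11498.8 km; running total=33939.4 km
Leg 5 bearing: y=sinΔλ·cosφ2=-0.24441691, x=cosφ1·sinφ2-sinφ1·cosφ2·cosΔλ=-0.94152399; θ=atan2(y, x)=-165.4474° <0 so +360° → 194.5526° ≈ 194.6°
Leg 6: φ1=-0.6851709, φ2=0.5693962, Δφ=1.2545671, Δλ=-2.5515876 rad; a=sin²(Δφ/2)+cosφ1·cosφ2·sin²(Δλ/2)=0.9415262594; c=2·atan2(√a, √(1-a))=2.653124008; dist=6371·c=16903.053 ≈ 16903.1 km; running total=50842.5 km
Leg 6 bearing: y=sinΔλ·cosφ2=-0.46858562, x=cosφ1·sinφ2-sinφ1·cosφ2·cosΔλ=-0.02541192; θ=atan2(y, x)=-93.1042° <0 so +360° → 266.8958° ≈ 266.9°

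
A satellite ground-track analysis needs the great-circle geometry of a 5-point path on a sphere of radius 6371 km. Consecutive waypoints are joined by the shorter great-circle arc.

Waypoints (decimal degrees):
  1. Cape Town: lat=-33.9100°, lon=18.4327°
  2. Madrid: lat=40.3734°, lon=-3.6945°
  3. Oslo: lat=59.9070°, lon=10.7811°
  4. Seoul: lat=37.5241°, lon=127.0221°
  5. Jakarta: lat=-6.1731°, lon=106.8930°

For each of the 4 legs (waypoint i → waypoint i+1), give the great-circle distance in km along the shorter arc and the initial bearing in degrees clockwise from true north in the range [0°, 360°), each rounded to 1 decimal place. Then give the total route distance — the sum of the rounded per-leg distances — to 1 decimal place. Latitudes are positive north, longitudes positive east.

Leg 1: dist=8566.2 km, bearing=342.9°
Leg 2: dist=2392.4 km, bearing=20.0°
Leg 3: dist=7721.5 km, bearing=49.4°
Leg 4: dist=5288.2 km, bearing=207.6°
Total: 23968.3 km

Leg 1: φ1=-0.5918411, φ2=0.7046488, Δφ=1.2964899, Δλ=-0.3861925 rad; a=sin²(Δφ/2)+cosφ1·cosφ2·sin²(Δλ/2)=0.3878433852; c=2·atan2(√a, √(1-a))=1.344558077; dist=6371·c=8566.180 ≈ 8566.2 km; running total=8566.2 km
Leg 1 bearing: y=sinΔλ·cosφ2=-0.28695742, x=cosφ1·sinφ2-sinφ1·cosφ2·cosΔλ=0.93131037; θ=atan2(y, x)=-17.1252° <0 so +360° → 342.8748° ≈ 342.9°
Leg 2: φ1=0.7046488, φ2=1.0455744, Δφ=0.3409256, Δλ=0.2526469 rad; a=sin²(Δφ/2)+cosφ1·cosφ2·sin²(Δλ/2)=0.0348405053; c=2·atan2(√a, √(1-a))=0.375514669; dist=6371·c=2392.404 ≈ 2392.4 km; running total=10958.6 km
Leg 2 bearing: y=sinΔλ·cosφ2=0.12533506, x=cosφ1·sinφ2-sinφ1·cosφ2·cosΔλ=0.34467042; θ=atan2(y, x)=19.9832° ≈ 20.0°
Leg 3: φ1=1.0455744, φ2=0.6549191, Δφ=-0.3906553, Δλ=2.0287882 rad; a=sin²(Δφ/2)+cosφ1·cosφ2·sin²(Δλ/2)=0.3244145023; c=2·atan2(√a, √(1-a))=1.211974869; dist=6371·c=7721.492 ≈ 7721.5 km; running total=18680.1 km
Leg 3 bearing: y=sinΔλ·cosφ2=0.71136236, x=cosφ1·sinφ2-sinφ1·cosφ2·cosΔλ=0.60880418; θ=atan2(y, x)=49.4421° ≈ 49.4°
Leg 4: φ1=0.6549191, φ2=-0.1077409, Δφ=-0.7626600, Δλ=-0.3513191 rad; a=sin²(Δφ/2)+cosφ1·cosφ2·sin²(Δλ/2)=0.1625804516; c=2·atan2(√a, √(1-a))=0.830049683; dist=6371·c=5288.247 ≈ 5288.2 km; running total=23968.3 km
Leg 4 bearing: y=sinΔλ·cosφ2=-0.34214115, x=cosφ1·sinφ2-sinφ1·cosφ2·cosΔλ=-0.65385903; θ=atan2(y, x)=-152.3785° <0 so +360° → 207.6215° ≈ 207.6°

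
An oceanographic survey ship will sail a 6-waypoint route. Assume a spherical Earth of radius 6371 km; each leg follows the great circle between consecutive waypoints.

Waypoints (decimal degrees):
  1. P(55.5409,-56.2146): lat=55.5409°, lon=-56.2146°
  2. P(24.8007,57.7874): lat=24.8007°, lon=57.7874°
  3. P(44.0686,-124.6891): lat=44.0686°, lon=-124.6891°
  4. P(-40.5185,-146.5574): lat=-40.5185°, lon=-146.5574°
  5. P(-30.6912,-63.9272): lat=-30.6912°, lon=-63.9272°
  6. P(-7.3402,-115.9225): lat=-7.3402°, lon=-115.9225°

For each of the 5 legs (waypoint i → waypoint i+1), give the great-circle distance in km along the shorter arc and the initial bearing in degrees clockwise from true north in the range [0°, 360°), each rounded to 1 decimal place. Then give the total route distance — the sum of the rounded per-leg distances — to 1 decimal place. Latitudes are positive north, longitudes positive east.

Leg 1: dist=9132.4 km, bearing=56.8°
Leg 2: dist=12353.0 km, bearing=1.9°
Leg 3: dist=9656.8 km, bearing=196.5°
Leg 4: dist=7277.9 km, bearing=110.4°
Leg 5: dist=5984.3 km, bearing=284.5°
Total: 44404.4 km

Leg 1: φ1=0.9693716, φ2=0.4328539, Δφ=-0.5365177, Δλ=1.9897103 rad; a=sin²(Δφ/2)+cosφ1·cosφ2·sin²(Δλ/2)=0.4315349758; c=2·atan2(√a, √(1-a))=1.433434725; dist=6371·c=9132.413 ≈ 9132.4 km; running total=9132.4 km
Leg 1 bearing: y=sinΔλ·cosφ2=0.82927842, x=cosφ1·sinφ2-sinφ1·cosφ2·cosΔλ=0.54180020; θ=atan2(y, x)=56.8418° ≈ 56.8°
Leg 2: φ1=0.4328539, φ2=0.7691422, Δφ=0.3362883, Δλ=-3.1848157 rad; a=sin²(Δφ/2)+cosφ1·cosφ2·sin²(Δλ/2)=0.6799437364; c=2·atan2(√a, √(1-a))=1.938943609; dist=6371·c=12353.010 ≈ 12353.0 km; running total=21485.4 km
Leg 2 bearing: y=sinΔλ·cosφ2=0.03104644, x=cosφ1·sinφ2-sinφ1·cosφ2·cosΔλ=0.93247902; θ=atan2(y, x)=1.9069° ≈ 1.9°
Leg 3: φ1=0.7691422, φ2=-0.7071812, Δφ=-1.4763234, Δλ=-0.3816738 rad; a=sin²(Δφ/2)+cosφ1·cosφ2·sin²(Δλ/2)=0.4724856134; c=2·atan2(√a, √(1-a))=1.515739743; dist=6371·c=9656.778 ≈ 9656.8 km; running total=31142.2 km
Leg 3 bearing: y=sinΔλ·cosφ2=-0.28315362, x=cosφ1·sinφ2-sinφ1·cosφ2·cosΔλ=-0.95749458; θ=atan2(y, x)=-163.5258° <0 so +360° → 196.4742° ≈ 196.5°
Leg 4: φ1=-0.7071812, φ2=-0.5356625, Δφ=0.1715187, Δλ=1.4421691 rad; a=sin²(Δφ/2)+cosφ1·cosφ2·sin²(Δλ/2)=0.2922676646; c=2·atan2(√a, √(1-a))=1.142342737; dist=6371·c=7277.866 ≈ 7277.9 km; running total=38420.1 km
Leg 4 bearing: y=sinΔλ·cosφ2=0.85282671, x=cosφ1·sinφ2-sinφ1·cosφ2·cosΔλ=-0.31634745; θ=atan2(y, x)=110.3518° ≈ 110.4°
Leg 5: φ1=-0.5356625, φ2=-0.1281107, Δφ=0.4075518, Δλ=-0.9074892 rad; a=sin²(Δφ/2)+cosφ1·cosφ2·sin²(Δλ/2)=0.2048234768; c=2·atan2(√a, √(1-a))=0.939300154; dist=6371·c=5984.281 ≈ 5984.3 km; running total=44404.4 km
Leg 5 bearing: y=sinΔλ·cosφ2=-0.78150295, x=cosφ1·sinφ2-sinφ1·cosφ2·cosΔλ=0.20183265; θ=atan2(y, x)=-75.5191° <0 so +360° → 284.4809° ≈ 284.5°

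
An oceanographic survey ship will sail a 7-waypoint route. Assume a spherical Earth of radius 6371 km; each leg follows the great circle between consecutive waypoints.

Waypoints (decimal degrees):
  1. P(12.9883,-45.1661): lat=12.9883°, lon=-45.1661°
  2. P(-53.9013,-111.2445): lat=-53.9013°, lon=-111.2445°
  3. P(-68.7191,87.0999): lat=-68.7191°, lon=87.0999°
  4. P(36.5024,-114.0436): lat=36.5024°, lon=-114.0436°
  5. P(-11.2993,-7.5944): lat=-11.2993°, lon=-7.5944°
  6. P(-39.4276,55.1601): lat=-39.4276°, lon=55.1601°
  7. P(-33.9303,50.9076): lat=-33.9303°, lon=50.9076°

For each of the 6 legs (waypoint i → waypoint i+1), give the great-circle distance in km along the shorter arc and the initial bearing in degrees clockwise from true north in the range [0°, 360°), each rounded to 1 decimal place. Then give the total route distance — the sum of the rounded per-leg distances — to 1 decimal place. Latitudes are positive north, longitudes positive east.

Leg 1: φ1=0.2266886, φ2=-0.9407552, Δφ=-1.1674438, Δλ=-1.1532856 rad; a=sin²(Δφ/2)+cosφ1·cosφ2·sin²(Δλ/2)=0.4744044765; c=2·atan2(√a, √(1-a))=1.519582895; dist=6371·c=9681.263 ≈ 9681.3 km; running total=9681.3 km
Leg 1 bearing: y=sinΔλ·cosφ2=-0.53856831, x=cosφ1·sinφ2-sinφ1·cosφ2·cosΔλ=-0.84102536; θ=atan2(y, x)=-147.3657° <0 so +360° → 212.6343° ≈ 212.6°
Leg 2: φ1=-0.9407552, φ2=-1.1993746, Δφ=-0.2586194, Δλ=3.4617628 rad; a=sin²(Δφ/2)+cosφ1·cosφ2·sin²(Δλ/2)=0.2250312593; c=2·atan2(√a, √(1-a))=0.988506945; dist=6371·c=6297.778 ≈ 6297.8 km; running total=15979.1 km
Leg 2 bearing: y=sinΔλ·cosφ2=-0.11422761, x=cosφ1·sinφ2-sinφ1·cosφ2·cosΔλ=-0.82735773; θ=atan2(y, x)=-172.1393° <0 so +360° → 187.8607° ≈ 187.9°
Leg 3: φ1=-1.1993746, φ2=0.6370871, Δφ=1.8364616, Δλ=-3.5106163 rad; a=sin²(Δφ/2)+cosφ1·cosφ2·sin²(Δλ/2)=0.9131988207; c=2·atan2(√a, √(1-a))=2.543476130; dist=6371·c=16204.486 ≈ 16204.5 km; running total=32183.6 km
Leg 3 bearing: y=sinΔλ·cosφ2=0.28994622, x=cosφ1·sinφ2-sinφ1·cosφ2·cosΔλ=-0.48269880; θ=atan2(y, x)=149.0077° ≈ 149.0°
Leg 4: φ1=0.6370871, φ2=-0.1972100, Δφ=-0.8342971, Δλ=1.8578890 rad; a=sin²(Δφ/2)+cosφ1·cosφ2·sin²(Δλ/2)=0.6698789890; c=2·atan2(√a, √(1-a))=1.917455882; dist=6371·c=12216.111 ≈ 12216.1 km; running total=44399.7 km
Leg 4 bearing: y=sinΔλ·cosφ2=0.94048155, x=cosφ1·sinφ2-sinφ1·cosφ2·cosΔλ=0.00767955; θ=atan2(y, x)=89.5322° ≈ 89.5°
Leg 5: φ1=-0.1972100, φ2=-0.6881414, Δφ=-0.4909314, Δλ=1.0952726 rad; a=sin²(Δφ/2)+cosφ1·cosφ2·sin²(Δλ/2)=0.2643976623; c=2·atan2(√a, √(1-a))=1.080140238; dist=6371·c=6881.573 ≈ 6881.6 km; running total=51281.3 km
Leg 5 bearing: y=sinΔλ·cosφ2=0.68672927, x=cosφ1·sinφ2-sinφ1·cosφ2·cosΔλ=-0.55350616; θ=atan2(y, x)=128.8689° ≈ 128.9°
Leg 6: φ1=-0.6881414, φ2=-0.5921955, Δφ=0.0959460, Δλ=-0.0742201 rad; a=sin²(Δφ/2)+cosφ1·cosφ2·sin²(Δλ/2)=0.0031818530; c=2·atan2(√a, √(1-a))=0.112875746; dist=6371·c=719.131 ≈ 719.1 km; running total=52000.4 km
Leg 6 bearing: y=sinΔλ·cosφ2=-0.06152519, x=cosφ1·sinφ2-sinφ1·cosφ2·cosΔλ=0.09434811; θ=atan2(y, x)=-33.1087° <0 so +360° → 326.8913° ≈ 326.9°

Leg 1: dist=9681.3 km, bearing=212.6°
Leg 2: dist=6297.8 km, bearing=187.9°
Leg 3: dist=16204.5 km, bearing=149.0°
Leg 4: dist=12216.1 km, bearing=89.5°
Leg 5: dist=6881.6 km, bearing=128.9°
Leg 6: dist=719.1 km, bearing=326.9°
Total: 52000.4 km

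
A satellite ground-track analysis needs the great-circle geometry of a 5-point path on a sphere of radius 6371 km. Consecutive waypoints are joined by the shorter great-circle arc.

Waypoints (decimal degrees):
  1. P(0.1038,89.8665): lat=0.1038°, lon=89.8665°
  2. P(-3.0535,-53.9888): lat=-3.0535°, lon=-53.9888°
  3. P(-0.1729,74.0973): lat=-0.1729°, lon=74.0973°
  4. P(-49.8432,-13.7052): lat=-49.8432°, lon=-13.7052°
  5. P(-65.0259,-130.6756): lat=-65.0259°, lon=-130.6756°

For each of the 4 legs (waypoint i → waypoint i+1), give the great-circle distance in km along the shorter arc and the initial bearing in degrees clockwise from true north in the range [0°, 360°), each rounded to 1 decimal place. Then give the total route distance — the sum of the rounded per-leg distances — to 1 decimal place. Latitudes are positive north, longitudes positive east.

Leg 1: dist=15984.6 km, bearing=265.0°
Leg 2: dist=14234.1 km, bearing=92.6°
Leg 3: dist=9835.3 km, bearing=220.1°
Leg 4: dist=6148.6 km, bearing=207.2°
Total: 46202.6 km

Leg 1: φ1=0.0018117, φ2=-0.0532936, Δφ=-0.0551053, Δλ=-2.5107486 rad; a=sin²(Δφ/2)+cosφ1·cosφ2·sin²(Δλ/2)=0.9032393217; c=2·atan2(√a, √(1-a))=2.508968368; dist=6371·c=15984.637 ≈ 15984.6 km; running total=15984.6 km
Leg 1 bearing: y=sinΔλ·cosφ2=-0.58898912, x=cosφ1·sinφ2-sinφ1·cosφ2·cosΔλ=-0.05180743; θ=atan2(y, x)=-95.0268° <0 so +360° → 264.9732° ≈ 265.0°
Leg 2: φ1=-0.0532936, φ2=-0.0030177, Δφ=0.0502760, Δλ=2.2355242 rad; a=sin²(Δφ/2)+cosφ1·cosφ2·sin²(Δλ/2)=0.8079028087; c=2·atan2(√a, √(1-a))=2.234204374; dist=6371·c=14234.116 ≈ 14234.1 km; running total=30218.7 km
Leg 2 bearing: y=sinΔλ·cosφ2=0.78708111, x=cosφ1·sinφ2-sinφ1·cosφ2·cosΔλ=-0.03587158; θ=atan2(y, x)=92.6095° ≈ 92.6°
Leg 3: φ1=-0.0030177, φ2=-0.8699279, Δφ=-0.8669103, Δλ=-1.5324427 rad; a=sin²(Δφ/2)+cosφ1·cosφ2·sin²(Δλ/2)=0.4864831429; c=2·atan2(√a, √(1-a))=1.543759319; dist=6371·c=9835.291 ≈ 9835.3 km; running total=40054.0 km
Leg 3 bearing: y=sinΔλ·cosφ2=-0.64440736, x=cosφ1·sinφ2-sinφ1·cosφ2·cosΔλ=-0.76420438; θ=atan2(y, x)=-139.8611° <0 so +360° → 220.1389° ≈ 220.1°
Leg 4: φ1=-0.8699279, φ2=-1.1349161, Δφ=-0.2649881, Δλ=-2.0415186 rad; a=sin²(Δφ/2)+cosφ1·cosφ2·sin²(Δλ/2)=0.2153318007; c=2·atan2(√a, √(1-a))=0.965097896; dist=6371·c=6148.639 ≈ 6148.6 km; running total=46202.6 km
Leg 4 bearing: y=sinΔλ·cosφ2=-0.37628953, x=cosφ1·sinφ2-sinφ1·cosφ2·cosΔλ=-0.73093246; θ=atan2(y, x)=-152.7602° <0 so +360° → 207.2398° ≈ 207.2°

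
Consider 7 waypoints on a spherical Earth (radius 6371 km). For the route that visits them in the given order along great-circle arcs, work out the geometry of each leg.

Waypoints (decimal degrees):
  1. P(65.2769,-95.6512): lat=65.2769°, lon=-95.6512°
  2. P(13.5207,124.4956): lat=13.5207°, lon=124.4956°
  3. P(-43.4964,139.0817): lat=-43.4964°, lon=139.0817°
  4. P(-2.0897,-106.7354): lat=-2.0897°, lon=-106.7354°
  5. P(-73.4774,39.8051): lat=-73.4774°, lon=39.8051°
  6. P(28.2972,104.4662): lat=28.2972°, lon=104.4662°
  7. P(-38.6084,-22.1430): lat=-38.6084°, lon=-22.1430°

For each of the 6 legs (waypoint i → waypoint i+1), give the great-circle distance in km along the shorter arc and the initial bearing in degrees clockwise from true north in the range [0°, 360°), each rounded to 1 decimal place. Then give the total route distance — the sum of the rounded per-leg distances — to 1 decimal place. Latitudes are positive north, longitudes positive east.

Leg 1: dist=10635.9 km, bearing=321.0°
Leg 2: dist=6511.2 km, bearing=167.6°
Leg 3: dist=11761.7 km, bearing=108.7°
Leg 4: dist=11304.4 km, bearing=170.8°
Leg 5: dist=12267.3 km, bearing=58.1°
Leg 6: dist=15002.4 km, bearing=242.4°
Total: 67482.9 km

Leg 1: φ1=1.1392968, φ2=0.2359807, Δφ=-0.9033161, Δλ=3.8422865 rad; a=sin²(Δφ/2)+cosφ1·cosφ2·sin²(Δλ/2)=0.5492342558; c=2·atan2(√a, √(1-a))=1.669424663; dist=6371·c=10635.905 ≈ 10635.9 km; running total=10635.9 km
Leg 1 bearing: y=sinΔλ·cosφ2=-0.62687935, x=cosφ1·sinφ2-sinφ1·cosφ2·cosΔλ=0.77286883; θ=atan2(y, x)=-39.0458° <0 so +360° → 320.9542° ≈ 321.0°
Leg 2: φ1=0.2359807, φ2=-0.7591554, Δφ=-0.9951361, Δλ=0.2545755 rad; a=sin²(Δφ/2)+cosφ1·cosφ2·sin²(Δλ/2)=0.2391716618; c=2·atan2(√a, √(1-a))=1.022004704; dist=6371·c=6511.192 ≈ 6511.2 km; running total=17147.1 km
Leg 2 bearing: y=sinΔλ·cosφ2=0.18268524, x=cosφ1·sinφ2-sinφ1·cosφ2·cosΔλ=-0.83336691; θ=atan2(y, x)=167.6356° ≈ 167.6°
Leg 3: φ1=-0.7591554, φ2=-0.0364721, Δφ=0.7226832, Δλ=-4.2903178 rad; a=sin²(Δφ/2)+cosφ1·cosφ2·sin²(Δλ/2)=0.6359358676; c=2·atan2(√a, √(1-a))=1.846133822; dist=6371·c=11761.719 ≈ 11761.7 km; running total=28908.8 km
Leg 3 bearing: y=sinΔλ·cosφ2=0.91163574, x=cosφ1·sinφ2-sinφ1·cosφ2·cosΔλ=-0.30823048; θ=atan2(y, x)=108.6808° ≈ 108.7°
Leg 4: φ1=-0.0364721, φ2=-1.2824226, Δφ=-1.2459504, Δλ=2.5576142 rad; a=sin²(Δφ/2)+cosφ1·cosφ2·sin²(Δλ/2)=0.6010732306; c=2·atan2(√a, √(1-a))=1.774345462; dist=6371·c=11304.355 ≈ 11304.4 km; running total=40213.2 km
Leg 4 bearing: y=sinΔλ·cosφ2=0.15679963, x=cosφ1·sinφ2-sinφ1·cosφ2·cosΔλ=-0.96672162; θ=atan2(y, x)=170.7870° ≈ 170.8°
Leg 5: φ1=-1.2824226, φ2=0.4938793, Δφ=1.7763019, Δλ=1.1285491 rad; a=sin²(Δφ/2)+cosφ1·cosφ2·sin²(Δλ/2)=0.6736514747; c=2·atan2(√a, √(1-a))=1.925489815; dist=6371·c=12267.296 ≈ 12267.3 km; running total=52480.5 km
Leg 5 bearing: y=sinΔλ·cosφ2=0.79578950, x=cosφ1·sinφ2-sinφ1·cosφ2·cosΔλ=0.49608441; θ=atan2(y, x)=58.0611° ≈ 58.1°
Leg 6: φ1=0.4938793, φ2=-0.6738437, Δφ=-1.1677230, Δλ=-2.2097474 rad; a=sin²(Δφ/2)+cosφ1·cosφ2·sin²(Δλ/2)=0.8530609159; c=2·atan2(√a, √(1-a))=2.354802530; dist=6371·c=15002.447 ≈ 15002.4 km; running total=67482.9 km
Leg 6 bearing: y=sinΔλ·cosφ2=-0.62727004, x=cosφ1·sinφ2-sinφ1·cosφ2·cosΔλ=-0.32851828; θ=atan2(y, x)=-117.6423° <0 so +360° → 242.3577° ≈ 242.4°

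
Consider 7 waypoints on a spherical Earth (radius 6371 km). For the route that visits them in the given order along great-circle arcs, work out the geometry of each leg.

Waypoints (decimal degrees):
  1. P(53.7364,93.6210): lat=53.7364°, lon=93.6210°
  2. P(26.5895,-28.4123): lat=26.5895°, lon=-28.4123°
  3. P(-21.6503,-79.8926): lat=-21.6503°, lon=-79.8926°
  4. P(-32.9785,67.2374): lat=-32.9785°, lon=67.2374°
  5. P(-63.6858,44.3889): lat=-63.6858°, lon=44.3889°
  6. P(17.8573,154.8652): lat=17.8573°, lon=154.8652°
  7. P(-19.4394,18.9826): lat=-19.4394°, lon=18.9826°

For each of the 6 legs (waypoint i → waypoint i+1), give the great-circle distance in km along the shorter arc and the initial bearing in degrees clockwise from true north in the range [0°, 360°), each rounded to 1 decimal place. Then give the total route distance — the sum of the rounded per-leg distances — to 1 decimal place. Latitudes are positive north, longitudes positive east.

Leg 1: dist=9495.1 km, bearing=310.5°
Leg 2: dist=7712.5 km, bearing=231.0°
Leg 3: dist=13010.2 km, bearing=149.3°
Leg 4: dist=3762.7 km, bearing=198.0°
Leg 5: dist=12786.4 km, bearing=100.3°
Leg 6: dist=15376.3 km, bearing=260.6°
Total: 62143.2 km

Leg 1: φ1=0.9378771, φ2=0.4640743, Δφ=-0.4738028, Δλ=-2.1298829 rad; a=sin²(Δφ/2)+cosφ1·cosφ2·sin²(Δλ/2)=0.4598295695; c=2·atan2(√a, √(1-a))=1.490368785; dist=6371·c=9495.140 ≈ 9495.1 km; running total=9495.1 km
Leg 1 bearing: y=sinΔλ·cosφ2=-0.75807983, x=cosφ1·sinφ2-sinφ1·cosφ2·cosΔλ=0.64719419; θ=atan2(y, x)=-49.5117° <0 so +360° → 310.4883° ≈ 310.5°
Leg 2: φ1=0.4640743, φ2=-0.3778690, Δφ=-0.8419433, Δλ=-0.8985007 rad; a=sin²(Δφ/2)+cosφ1·cosφ2·sin²(Δλ/2)=0.3237545382; c=2·atan2(√a, √(1-a))=1.210564784; dist=6371·c=7712.508 ≈ 7712.5 km; running total=17207.6 km
Leg 2 bearing: y=sinΔλ·cosφ2=-0.72719848, x=cosφ1·sinφ2-sinφ1·cosφ2·cosΔλ=-0.58900978; θ=atan2(y, x)=-129.0065° <0 so +360° → 230.9935° ≈ 231.0°
Leg 3: φ1=-0.3778690, φ2=-0.5755834, Δφ=-0.1977144, Δλ=2.5679029 rad; a=sin²(Δφ/2)+cosφ1·cosφ2·sin²(Δλ/2)=0.7270227419; c=2·atan2(√a, √(1-a))=2.042096936; dist=6371·c=13010.200 ≈ 13010.2 km; running total=30217.8 km
Leg 3 bearing: y=sinΔλ·cosφ2=0.45528655, x=cosφ1·sinφ2-sinφ1·cosφ2·cosΔλ=-0.76587000; θ=atan2(y, x)=149.2698° ≈ 149.3°
Leg 4: φ1=-0.5755834, φ2=-1.1115269, Δφ=-0.5359435, Δλ=-0.3987816 rad; a=sin²(Δφ/2)+cosφ1·cosφ2·sin²(Δλ/2)=0.0846957278; c=2·atan2(√a, √(1-a))=0.590596711; dist=6371·c=3762.692 ≈ 3762.7 km; running total=33980.5 km
Leg 4 bearing: y=sinΔλ·cosφ2=-0.17212895, x=cosφ1·sinφ2-sinφ1·cosφ2·cosΔλ=-0.52958576; θ=atan2(y, x)=-161.9945° <0 so +360° → 198.0055° ≈ 198.0°
Leg 5: φ1=-1.1115269, φ2=0.3116687, Δφ=1.4231956, Δλ=1.9281752 rad; a=sin²(Δφ/2)+cosφ1·cosφ2·sin²(Δλ/2)=0.7112367176; c=2·atan2(√a, √(1-a))=2.006968847; dist=6371·c=12786.399 ≈ 12786.4 km; running total=46766.9 km
Leg 5 bearing: y=sinΔλ·cosφ2=0.89168413, x=cosφ1·sinφ2-sinφ1·cosφ2·cosΔλ=-0.16252882; θ=atan2(y, x)=100.3300° ≈ 100.3°
Leg 6: φ1=0.3116687, φ2=-0.3392815, Δφ=-0.6509502, Δλ=-2.3715988 rad; a=sin²(Δφ/2)+cosφ1·cosφ2·sin²(Δλ/2)=0.8732147489; c=2·atan2(√a, √(1-a))=2.413476708; dist=6371·c=15376.260 ≈ 15376.3 km; running total=62143.2 km
Leg 6 bearing: y=sinΔλ·cosφ2=-0.65644723, x=cosφ1·sinφ2-sinφ1·cosφ2·cosΔλ=-0.10917893; θ=atan2(y, x)=-99.4429° <0 so +360° → 260.5571° ≈ 260.6°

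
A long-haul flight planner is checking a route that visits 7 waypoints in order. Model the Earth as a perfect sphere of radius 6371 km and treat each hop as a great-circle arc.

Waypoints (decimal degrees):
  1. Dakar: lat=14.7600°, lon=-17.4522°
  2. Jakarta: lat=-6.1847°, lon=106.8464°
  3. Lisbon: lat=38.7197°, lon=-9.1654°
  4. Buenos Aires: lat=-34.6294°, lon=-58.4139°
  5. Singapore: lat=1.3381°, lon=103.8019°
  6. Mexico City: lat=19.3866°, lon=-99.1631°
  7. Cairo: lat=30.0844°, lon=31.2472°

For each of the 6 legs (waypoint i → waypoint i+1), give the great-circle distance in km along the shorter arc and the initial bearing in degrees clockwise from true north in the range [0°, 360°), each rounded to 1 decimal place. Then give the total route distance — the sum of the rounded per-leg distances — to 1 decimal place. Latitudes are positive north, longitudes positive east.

Leg 1: dist=13865.3 km, bearing=87.3°
Leg 2: dist=12682.0 km, bearing=309.8°
Leg 3: dist=9601.9 km, bearing=218.7°
Leg 4: dist=15879.2 km, bearing=149.7°
Leg 5: dist=16610.1 km, bearing=46.3°
Leg 6: dist=12372.4 km, bearing=45.0°
Total: 81010.9 km

Leg 1: φ1=0.2576106, φ2=-0.1079434, Δφ=-0.3655540, Δλ=2.1694198 rad; a=sin²(Δφ/2)+cosφ1·cosφ2·sin²(Δλ/2)=0.7845934691; c=2·atan2(√a, √(1-a))=2.176312967; dist=6371·c=13865.290 ≈ 13865.3 km; running total=13865.3 km
Leg 1 bearing: y=sinΔλ·cosφ2=0.82130390, x=cosφ1·sinφ2-sinφ1·cosφ2·cosΔλ=0.03855040; θ=atan2(y, x)=87.3126° ≈ 87.3°
Leg 2: φ1=-0.1079434, φ2=0.6757863, Δφ=0.7837296, Δλ=-2.0247879 rad; a=sin²(Δφ/2)+cosφ1·cosφ2·sin²(Δλ/2)=0.7037827749; c=2·atan2(√a, √(1-a))=1.990582882; dist=6371·c=12682.004 ≈ 12682.0 km; running total=26547.3 km
Leg 2 bearing: y=sinΔλ·cosφ2=-0.70118249, x=cosφ1·sinφ2-sinφ1·cosφ2·cosΔλ=0.58500721; θ=atan2(y, x)=-50.1612° <0 so +360° → 309.8388° ≈ 309.8°
Leg 3: φ1=0.6757863, φ2=-0.6043970, Δφ=-1.2801833, Δλ=-0.8595485 rad; a=sin²(Δφ/2)+cosφ1·cosφ2·sin²(Δλ/2)=0.4681872989; c=2·atan2(√a, √(1-a))=1.507127918; dist=6371·c=9601.912 ≈ 9601.9 km; running total=36149.2 km
Leg 3 bearing: y=sinΔλ·cosφ2=-0.62334441, x=cosφ1·sinφ2-sinφ1·cosφ2·cosΔλ=-0.77935458; θ=atan2(y, x)=-141.3464° <0 so +360° → 218.6536° ≈ 218.7°
Leg 4: φ1=-0.6043970, φ2=0.0233543, Δφ=0.6277513, Δλ=2.8311998 rad; a=sin²(Δφ/2)+cosφ1·cosφ2·sin²(Δλ/2)=0.8982903455; c=2·atan2(√a, √(1-a))=2.492414155; dist=6371·c=15879.171 ≈ 15879.2 km; running total=52028.4 km
Leg 4 bearing: y=sinΔλ·cosφ2=0.30534944, x=cosφ1·sinφ2-sinφ1·cosφ2·cosΔλ=-0.52174795; θ=atan2(y, x)=149.6620° ≈ 149.7°
Leg 5: φ1=0.0233543, φ2=0.3383600, Δφ=0.3150058, Δλ=-3.5424075 rad; a=sin²(Δφ/2)+cosφ1·cosφ2·sin²(Δλ/2)=0.9302745709; c=2·atan2(√a, √(1-a))=2.607143105; dist=6371·c=16610.109 ≈ 16610.1 km; running total=68638.5 km
Leg 5 bearing: y=sinΔλ·cosφ2=0.36804631, x=cosφ1·sinφ2-sinφ1·cosφ2·cosΔλ=0.35213221; θ=atan2(y, x)=46.2659° ≈ 46.3°
Leg 6: φ1=0.3383600, φ2=0.5250718, Δφ=0.1867118, Δλ=2.2760891 rad; a=sin²(Δφ/2)+cosφ1·cosφ2·sin²(Δλ/2)=0.6813653772; c=2·atan2(√a, √(1-a))=1.941992882; dist=6371·c=12372.437 ≈ 12372.4 km; running total=81010.9 km
Leg 6 bearing: y=sinΔλ·cosφ2=0.65884908, x=cosφ1·sinφ2-sinφ1·cosφ2·cosΔλ=0.65904801; θ=atan2(y, x)=44.9914° ≈ 45.0°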